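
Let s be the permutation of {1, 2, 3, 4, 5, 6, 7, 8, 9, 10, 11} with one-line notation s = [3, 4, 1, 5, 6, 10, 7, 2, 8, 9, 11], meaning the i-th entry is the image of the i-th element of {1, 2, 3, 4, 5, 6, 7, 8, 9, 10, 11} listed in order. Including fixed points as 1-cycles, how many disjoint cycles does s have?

The cycle decomposition is (1, 3)(2, 4, 5, 6, 10, 9, 8)(7)(11), which has 4 cycles (counting 1-cycles).

4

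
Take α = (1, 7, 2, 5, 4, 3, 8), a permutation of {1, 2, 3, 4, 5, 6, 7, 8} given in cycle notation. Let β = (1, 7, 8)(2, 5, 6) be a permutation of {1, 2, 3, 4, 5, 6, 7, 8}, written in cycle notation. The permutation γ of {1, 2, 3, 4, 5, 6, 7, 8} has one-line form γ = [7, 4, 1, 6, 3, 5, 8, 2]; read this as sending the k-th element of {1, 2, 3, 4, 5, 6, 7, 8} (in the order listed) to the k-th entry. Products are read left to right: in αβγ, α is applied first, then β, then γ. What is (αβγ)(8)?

8

(αβγ)(8) = γ(β(α(8))). α(8) = 1, then β(1) = 7, then γ(7) = 8, so the result is 8.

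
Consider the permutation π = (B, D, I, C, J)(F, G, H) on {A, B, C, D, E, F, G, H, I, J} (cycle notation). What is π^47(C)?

C lies in the 5-cycle (B, D, I, C, J).
On a 5-cycle, π^5 is the identity, so π^47 = π^2 there (47 ≡ 2 mod 5).
Advancing 2 steps from C: C → J → B.

B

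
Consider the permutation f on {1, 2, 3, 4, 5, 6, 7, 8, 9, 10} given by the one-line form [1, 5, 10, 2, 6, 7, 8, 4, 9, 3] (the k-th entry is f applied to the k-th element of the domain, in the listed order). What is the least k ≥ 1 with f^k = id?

6

Writing f as disjoint cycles, the cycle lengths are 6, 2, 1, 1.
Since disjoint cycles commute, ord(f) = lcm(6, 2) = 6.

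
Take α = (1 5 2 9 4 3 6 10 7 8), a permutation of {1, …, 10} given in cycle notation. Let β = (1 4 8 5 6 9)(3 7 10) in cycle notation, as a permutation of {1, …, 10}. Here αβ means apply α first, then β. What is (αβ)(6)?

First apply α: α(6) = 10, then β(10) = 3. Thus (αβ)(6) = 3.

3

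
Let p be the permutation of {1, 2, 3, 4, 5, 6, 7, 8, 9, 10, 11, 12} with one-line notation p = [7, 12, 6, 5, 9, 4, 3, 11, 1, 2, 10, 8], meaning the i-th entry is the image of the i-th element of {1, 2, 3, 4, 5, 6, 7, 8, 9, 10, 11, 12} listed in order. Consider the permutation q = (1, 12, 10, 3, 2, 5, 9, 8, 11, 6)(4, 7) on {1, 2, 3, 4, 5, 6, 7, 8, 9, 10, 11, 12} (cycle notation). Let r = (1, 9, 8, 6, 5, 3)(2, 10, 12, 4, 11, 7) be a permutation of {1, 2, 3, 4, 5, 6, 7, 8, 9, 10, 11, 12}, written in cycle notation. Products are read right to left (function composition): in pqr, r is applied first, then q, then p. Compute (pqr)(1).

11

Chase 1: r(1) = 9; q(9) = 8; p(8) = 11. Hence (pqr)(1) = 11.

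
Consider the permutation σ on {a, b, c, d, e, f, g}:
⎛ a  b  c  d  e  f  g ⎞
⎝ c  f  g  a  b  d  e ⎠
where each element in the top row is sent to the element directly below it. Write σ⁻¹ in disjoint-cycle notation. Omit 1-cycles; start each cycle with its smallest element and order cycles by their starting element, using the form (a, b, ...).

First write σ in disjoint cycles: (a, c, g, e, b, f, d).
The inverse reverses every cycle; in canonical form, σ⁻¹ = (a, d, f, b, e, g, c).

(a, d, f, b, e, g, c)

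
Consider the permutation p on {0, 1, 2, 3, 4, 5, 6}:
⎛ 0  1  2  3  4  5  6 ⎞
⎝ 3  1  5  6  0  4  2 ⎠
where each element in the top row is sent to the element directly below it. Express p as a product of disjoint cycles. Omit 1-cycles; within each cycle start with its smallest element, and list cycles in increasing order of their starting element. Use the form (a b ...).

From 0: 0 → 3 → 6 → 2 → 5 → 4 → 0, closing the cycle (0 3 6 2 5 4).
Repeating from the next unused element and collecting all non-trivial cycles gives (0 3 6 2 5 4).

(0 3 6 2 5 4)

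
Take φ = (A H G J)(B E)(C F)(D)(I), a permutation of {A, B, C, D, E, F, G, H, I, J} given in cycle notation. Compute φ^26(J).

H

J lies in the 4-cycle (A H G J).
On a 4-cycle, φ^4 is the identity, so φ^26 = φ^2 there (26 ≡ 2 mod 4).
Stepping 2 places around the cycle: J → A → H.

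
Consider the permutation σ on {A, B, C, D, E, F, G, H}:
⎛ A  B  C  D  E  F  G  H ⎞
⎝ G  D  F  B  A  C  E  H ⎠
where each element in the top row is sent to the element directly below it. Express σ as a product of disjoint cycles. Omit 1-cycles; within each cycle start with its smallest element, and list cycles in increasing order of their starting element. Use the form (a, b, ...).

(A, G, E)(B, D)(C, F)

Start at A and follow images: A → G → E → A, giving the cycle (A, G, E).
Repeating from the next unused element and collecting all non-trivial cycles gives (A, G, E)(B, D)(C, F).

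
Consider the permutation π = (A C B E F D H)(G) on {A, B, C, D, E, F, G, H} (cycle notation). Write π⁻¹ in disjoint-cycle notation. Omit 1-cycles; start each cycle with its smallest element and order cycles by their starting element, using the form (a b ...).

(A H D F E B C)

If π sends a → b within a cycle, π⁻¹ sends b → a; equivalently, reverse each cycle.
After reversing and putting each cycle's least element first, π⁻¹ = (A H D F E B C).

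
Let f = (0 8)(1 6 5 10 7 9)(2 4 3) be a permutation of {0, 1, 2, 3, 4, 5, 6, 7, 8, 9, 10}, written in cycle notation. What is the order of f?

6

The disjoint cycles have lengths 6, 3, 2.
The order is lcm(6, 3, 2) = 6.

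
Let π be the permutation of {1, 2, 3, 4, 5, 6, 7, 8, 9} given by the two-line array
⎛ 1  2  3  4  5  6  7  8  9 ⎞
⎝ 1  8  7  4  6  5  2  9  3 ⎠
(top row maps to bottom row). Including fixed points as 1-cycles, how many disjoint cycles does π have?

The cycle decomposition is (1)(2 8 9 3 7)(4)(5 6), which has 4 cycles (counting 1-cycles).

4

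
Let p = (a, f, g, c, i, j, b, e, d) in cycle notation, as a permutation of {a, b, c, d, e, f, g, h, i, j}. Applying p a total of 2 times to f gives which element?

f lies in the 9-cycle (a, f, g, c, i, j, b, e, d).
Advancing 2 steps from f: f → g → c.

c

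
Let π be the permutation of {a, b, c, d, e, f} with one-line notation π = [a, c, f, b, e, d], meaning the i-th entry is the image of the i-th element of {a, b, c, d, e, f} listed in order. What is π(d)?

b

d is element number 4 of the domain, and entry number 4 of the one-line form is b, so π(d) = b.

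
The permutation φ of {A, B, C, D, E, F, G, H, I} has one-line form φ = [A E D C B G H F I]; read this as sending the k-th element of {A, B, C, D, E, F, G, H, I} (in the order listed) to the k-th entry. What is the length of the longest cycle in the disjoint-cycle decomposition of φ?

Decomposing into disjoint cycles gives (B E)(C D)(F G H); the longest has length 3.

3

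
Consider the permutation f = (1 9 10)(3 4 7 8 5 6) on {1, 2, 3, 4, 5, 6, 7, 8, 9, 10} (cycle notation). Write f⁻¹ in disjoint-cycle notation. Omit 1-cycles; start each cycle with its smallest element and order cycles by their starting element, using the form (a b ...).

(1 10 9)(3 6 5 8 7 4)

The inverse reverses each cycle.
After reversing and putting each cycle's least element first, f⁻¹ = (1 10 9)(3 6 5 8 7 4).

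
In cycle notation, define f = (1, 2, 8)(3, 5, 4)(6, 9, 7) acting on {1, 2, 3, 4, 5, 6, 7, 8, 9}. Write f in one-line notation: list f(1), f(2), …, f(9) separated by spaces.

Image by image: 1↦2, 2↦8, 3↦5, 4↦3, 5↦4, 6↦9, 7↦6, 8↦1, 9↦7.
Listing these in domain order gives 2 8 5 3 4 9 6 1 7.

2 8 5 3 4 9 6 1 7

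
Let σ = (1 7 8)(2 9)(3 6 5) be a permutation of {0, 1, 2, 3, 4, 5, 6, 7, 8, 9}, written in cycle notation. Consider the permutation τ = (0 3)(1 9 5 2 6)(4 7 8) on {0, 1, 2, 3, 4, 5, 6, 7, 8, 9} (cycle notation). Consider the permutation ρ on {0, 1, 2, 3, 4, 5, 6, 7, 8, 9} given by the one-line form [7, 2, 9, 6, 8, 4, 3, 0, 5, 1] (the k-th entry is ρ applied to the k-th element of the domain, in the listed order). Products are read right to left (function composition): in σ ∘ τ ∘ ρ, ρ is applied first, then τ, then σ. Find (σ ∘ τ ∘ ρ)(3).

Chase 3: ρ(3) = 6; τ(6) = 1; σ(1) = 7. Hence (σ ∘ τ ∘ ρ)(3) = 7.

7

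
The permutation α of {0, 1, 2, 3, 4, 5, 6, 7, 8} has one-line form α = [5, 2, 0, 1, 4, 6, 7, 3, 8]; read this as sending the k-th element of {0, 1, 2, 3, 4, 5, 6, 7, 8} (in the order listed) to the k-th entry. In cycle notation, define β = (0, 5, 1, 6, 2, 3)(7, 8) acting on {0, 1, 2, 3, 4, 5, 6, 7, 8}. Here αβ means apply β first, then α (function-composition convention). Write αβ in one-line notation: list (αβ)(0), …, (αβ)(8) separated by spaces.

6 7 1 5 4 2 0 8 3

For each element, apply β then α: 0 → 5 → 6; 1 → 6 → 7; 2 → 3 → 1; 3 → 0 → 5; 4 → 4 → 4; 5 → 1 → 2; 6 → 2 → 0; 7 → 8 → 8; 8 → 7 → 3.
So αβ in one-line form is 6 7 1 5 4 2 0 8 3.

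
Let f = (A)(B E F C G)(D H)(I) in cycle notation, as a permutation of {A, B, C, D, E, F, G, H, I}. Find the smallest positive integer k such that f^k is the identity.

The cycle type of f is (5, 2, 1, 1).
The order of f is the least common multiple of its cycle lengths: lcm(5, 2) = 10.

10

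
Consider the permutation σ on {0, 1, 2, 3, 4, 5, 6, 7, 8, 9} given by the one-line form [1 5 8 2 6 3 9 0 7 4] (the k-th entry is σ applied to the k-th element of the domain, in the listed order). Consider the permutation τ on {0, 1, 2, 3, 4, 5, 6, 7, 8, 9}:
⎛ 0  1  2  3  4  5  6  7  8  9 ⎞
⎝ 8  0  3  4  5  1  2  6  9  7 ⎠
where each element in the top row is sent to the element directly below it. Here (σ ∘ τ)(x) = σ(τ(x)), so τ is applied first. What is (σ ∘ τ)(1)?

First apply τ: τ(1) = 0, then σ(0) = 1. Thus (σ ∘ τ)(1) = 1.

1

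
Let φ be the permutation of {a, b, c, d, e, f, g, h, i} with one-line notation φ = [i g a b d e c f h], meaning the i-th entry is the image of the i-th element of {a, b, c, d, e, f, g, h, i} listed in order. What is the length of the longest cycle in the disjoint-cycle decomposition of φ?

Decomposing into disjoint cycles gives (a i h f e d b g c); the longest has length 9.

9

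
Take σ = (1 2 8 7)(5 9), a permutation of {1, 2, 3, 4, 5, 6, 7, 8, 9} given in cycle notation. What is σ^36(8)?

8 lies in the 4-cycle (1 2 8 7).
Since the cycle has length 4, σ^36 acts on it the same as σ^0 (36 mod 4 = 0).
So σ^36(8) = 8.

8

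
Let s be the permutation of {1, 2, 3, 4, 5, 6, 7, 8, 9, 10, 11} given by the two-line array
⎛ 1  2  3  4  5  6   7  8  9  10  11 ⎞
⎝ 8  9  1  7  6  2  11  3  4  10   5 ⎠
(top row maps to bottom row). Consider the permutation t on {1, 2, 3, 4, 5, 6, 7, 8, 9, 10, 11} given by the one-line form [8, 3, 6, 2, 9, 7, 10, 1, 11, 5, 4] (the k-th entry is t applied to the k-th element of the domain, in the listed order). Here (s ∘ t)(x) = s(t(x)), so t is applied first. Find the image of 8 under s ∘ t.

t(8) = 1, then s(1) = 8; composing gives (s ∘ t)(8) = 8.

8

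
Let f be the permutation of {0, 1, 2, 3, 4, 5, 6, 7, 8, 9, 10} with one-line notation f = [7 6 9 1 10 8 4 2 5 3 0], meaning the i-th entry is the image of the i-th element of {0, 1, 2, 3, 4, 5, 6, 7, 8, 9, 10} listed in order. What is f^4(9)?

4

Tracing 9 → 3 → … returns to 9 after 9 steps, so 9 lies in a 9-cycle (0 7 2 9 3 1 6 4 10).
Stepping 4 places around the cycle: 9 → 3 → 1 → 6 → 4.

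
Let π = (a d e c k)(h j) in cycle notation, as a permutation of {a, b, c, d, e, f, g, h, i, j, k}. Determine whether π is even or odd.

odd

The cycle lengths are 5, 2, 1, 1, 1, 1.
A cycle of length ℓ contributes ℓ−1 transpositions, so π is a product of 4 + 1 = 5 transpositions — odd.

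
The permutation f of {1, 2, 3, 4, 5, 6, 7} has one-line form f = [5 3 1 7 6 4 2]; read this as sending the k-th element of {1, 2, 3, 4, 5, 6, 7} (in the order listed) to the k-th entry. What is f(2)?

2 is element number 2 of the domain, and entry number 2 of the one-line form is 3, so f(2) = 3.

3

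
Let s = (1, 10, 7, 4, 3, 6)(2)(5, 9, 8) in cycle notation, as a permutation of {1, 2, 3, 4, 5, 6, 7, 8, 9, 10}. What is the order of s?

6

The cycle type of s is (6, 3, 1).
The order of s is the least common multiple of its cycle lengths: lcm(6, 3) = 6.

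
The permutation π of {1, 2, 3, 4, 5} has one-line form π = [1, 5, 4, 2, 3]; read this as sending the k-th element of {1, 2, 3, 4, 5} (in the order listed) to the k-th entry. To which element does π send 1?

1

1 is element number 1 of the domain, and entry number 1 of the one-line form is 1, so π(1) = 1.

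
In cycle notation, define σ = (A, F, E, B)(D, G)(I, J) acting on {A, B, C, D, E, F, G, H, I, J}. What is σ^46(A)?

E

A lies in the 4-cycle (A, F, E, B).
Since the cycle has length 4, σ^46 acts on it the same as σ^2 (46 mod 4 = 2).
Stepping 2 places around the cycle: A → F → E.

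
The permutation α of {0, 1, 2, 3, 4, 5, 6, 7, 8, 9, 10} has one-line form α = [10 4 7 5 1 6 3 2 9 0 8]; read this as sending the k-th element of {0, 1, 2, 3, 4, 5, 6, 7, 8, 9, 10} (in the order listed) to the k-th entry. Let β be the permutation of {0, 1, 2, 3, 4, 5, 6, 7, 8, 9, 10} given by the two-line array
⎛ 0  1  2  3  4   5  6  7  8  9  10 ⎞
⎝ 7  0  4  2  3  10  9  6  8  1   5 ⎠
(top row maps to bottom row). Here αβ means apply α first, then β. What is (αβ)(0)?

(αβ)(0) = β(α(0)). α(0) = 10, then β(10) = 5. So (αβ)(0) = 5.

5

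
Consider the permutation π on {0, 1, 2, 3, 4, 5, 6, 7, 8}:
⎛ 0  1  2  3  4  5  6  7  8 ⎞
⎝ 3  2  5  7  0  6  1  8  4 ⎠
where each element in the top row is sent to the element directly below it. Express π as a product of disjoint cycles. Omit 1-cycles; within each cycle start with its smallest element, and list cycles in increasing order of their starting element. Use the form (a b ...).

(0 3 7 8 4)(1 2 5 6)

From 0: 0 → 3 → 7 → 8 → 4 → 0, closing the cycle (0 3 7 8 4).
Continuing from each remaining unvisited element yields (0 3 7 8 4)(1 2 5 6).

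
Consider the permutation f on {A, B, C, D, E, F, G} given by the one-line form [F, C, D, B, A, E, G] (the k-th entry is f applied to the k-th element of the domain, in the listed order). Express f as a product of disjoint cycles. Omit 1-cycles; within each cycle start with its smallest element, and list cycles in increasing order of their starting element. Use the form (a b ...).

(A F E)(B C D)

From A: A → F → E → A, closing the cycle (A F E).
Repeating from the next unused element and collecting all non-trivial cycles gives (A F E)(B C D).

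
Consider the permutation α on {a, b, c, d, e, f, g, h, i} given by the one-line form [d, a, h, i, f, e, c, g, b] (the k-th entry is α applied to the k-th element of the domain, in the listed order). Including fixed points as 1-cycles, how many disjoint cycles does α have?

3

The cycle decomposition is (a d i b)(c h g)(e f), which has 3 cycles (counting 1-cycles).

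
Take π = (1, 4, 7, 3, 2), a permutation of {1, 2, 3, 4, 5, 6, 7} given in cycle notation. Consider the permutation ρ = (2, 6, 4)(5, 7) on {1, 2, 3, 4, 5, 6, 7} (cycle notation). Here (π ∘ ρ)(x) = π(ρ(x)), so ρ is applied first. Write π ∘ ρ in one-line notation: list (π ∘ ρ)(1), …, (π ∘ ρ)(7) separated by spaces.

4 6 2 1 3 7 5

For each element, apply ρ then π: 1 → 1 → 4; 2 → 6 → 6; 3 → 3 → 2; 4 → 2 → 1; 5 → 7 → 3; 6 → 4 → 7; 7 → 5 → 5.
Collecting the images, π ∘ ρ = [4 6 2 1 3 7 5].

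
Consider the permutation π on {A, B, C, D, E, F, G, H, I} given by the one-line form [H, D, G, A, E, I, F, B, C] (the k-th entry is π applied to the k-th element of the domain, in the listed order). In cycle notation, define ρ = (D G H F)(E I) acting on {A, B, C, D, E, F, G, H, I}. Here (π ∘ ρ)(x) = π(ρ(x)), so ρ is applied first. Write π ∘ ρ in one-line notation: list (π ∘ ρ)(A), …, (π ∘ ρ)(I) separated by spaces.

(π ∘ ρ)(x) = π(ρ(x)). Computing each image: π(ρ(A)) = π(A) = H, π(ρ(B)) = π(B) = D, π(ρ(C)) = π(C) = G, π(ρ(D)) = π(G) = F, π(ρ(E)) = π(I) = C, π(ρ(F)) = π(D) = A, π(ρ(G)) = π(H) = B, π(ρ(H)) = π(F) = I, π(ρ(I)) = π(E) = E.
Hence π ∘ ρ = [H D G F C A B I E].

H D G F C A B I E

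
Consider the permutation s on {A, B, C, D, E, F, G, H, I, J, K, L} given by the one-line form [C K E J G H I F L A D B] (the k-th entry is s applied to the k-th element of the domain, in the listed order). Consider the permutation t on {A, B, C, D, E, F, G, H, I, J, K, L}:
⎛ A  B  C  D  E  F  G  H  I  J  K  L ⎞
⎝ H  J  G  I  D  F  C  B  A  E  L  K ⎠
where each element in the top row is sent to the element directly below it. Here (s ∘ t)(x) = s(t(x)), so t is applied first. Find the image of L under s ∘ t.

D

t(L) = K, then s(K) = D; composing gives (s ∘ t)(L) = D.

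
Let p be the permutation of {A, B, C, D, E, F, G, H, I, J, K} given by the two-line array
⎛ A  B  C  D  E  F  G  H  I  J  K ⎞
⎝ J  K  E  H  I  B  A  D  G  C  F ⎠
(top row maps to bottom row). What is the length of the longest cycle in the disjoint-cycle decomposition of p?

Decomposing into disjoint cycles gives (A J C E I G)(B K F)(D H); the longest has length 6.

6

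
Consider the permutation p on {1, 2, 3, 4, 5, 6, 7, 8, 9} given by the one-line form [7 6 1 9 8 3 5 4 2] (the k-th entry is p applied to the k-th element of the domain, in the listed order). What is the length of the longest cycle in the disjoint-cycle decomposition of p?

9

Decomposing into disjoint cycles gives (1 7 5 8 4 9 2 6 3); the longest has length 9.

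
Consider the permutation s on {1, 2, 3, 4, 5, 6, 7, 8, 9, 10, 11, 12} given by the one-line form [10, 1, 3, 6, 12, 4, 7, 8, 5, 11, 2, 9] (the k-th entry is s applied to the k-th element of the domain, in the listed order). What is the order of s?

Decomposing into disjoint cycles gives cycle lengths 4, 3, 2, 1, 1, 1.
Since disjoint cycles commute, ord(s) = lcm(4, 3, 2) = 12.

12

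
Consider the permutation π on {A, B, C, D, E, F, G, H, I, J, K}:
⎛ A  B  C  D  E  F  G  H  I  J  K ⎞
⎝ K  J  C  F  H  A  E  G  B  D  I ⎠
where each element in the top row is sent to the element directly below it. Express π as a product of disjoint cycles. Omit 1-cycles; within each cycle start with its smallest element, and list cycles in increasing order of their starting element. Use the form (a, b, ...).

Start at A and follow images: A → K → I → B → J → D → F → A, giving the cycle (A, K, I, B, J, D, F).
Continuing from each remaining unvisited element yields (A, K, I, B, J, D, F)(E, H, G).

(A, K, I, B, J, D, F)(E, H, G)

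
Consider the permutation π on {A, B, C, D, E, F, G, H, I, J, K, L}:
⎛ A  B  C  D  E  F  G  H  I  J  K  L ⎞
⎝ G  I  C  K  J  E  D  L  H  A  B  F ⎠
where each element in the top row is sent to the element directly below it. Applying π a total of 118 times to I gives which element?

D

Tracing I → H → … returns to I after 11 steps, so I lies in an 11-cycle (A G D K B I H L F E J).
Since the cycle has length 11, π^118 acts on it the same as π^8 (118 mod 11 = 8).
Advancing 8 steps from I: I → H → L → F → E → J → A → G → D.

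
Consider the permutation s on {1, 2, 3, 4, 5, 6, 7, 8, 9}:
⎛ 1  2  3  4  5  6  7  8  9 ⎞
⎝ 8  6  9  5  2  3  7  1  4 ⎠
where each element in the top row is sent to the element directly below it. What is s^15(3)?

Tracing 3 → 9 → … returns to 3 after 6 steps, so 3 lies in a 6-cycle (2 6 3 9 4 5).
Powers repeat with period 6 on this cycle, and 15 mod 6 = 3, so s^15(3) = s^3(3).
Advancing 3 steps from 3: 3 → 9 → 4 → 5.

5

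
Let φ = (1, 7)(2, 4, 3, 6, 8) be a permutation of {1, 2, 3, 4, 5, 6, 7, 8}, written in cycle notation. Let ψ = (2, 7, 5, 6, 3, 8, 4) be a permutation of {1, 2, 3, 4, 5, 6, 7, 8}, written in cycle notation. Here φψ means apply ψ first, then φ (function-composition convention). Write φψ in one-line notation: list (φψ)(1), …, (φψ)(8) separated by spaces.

(φψ)(x) = φ(ψ(x)). Computing each image: φ(ψ(1)) = φ(1) = 7, φ(ψ(2)) = φ(7) = 1, φ(ψ(3)) = φ(8) = 2, φ(ψ(4)) = φ(2) = 4, φ(ψ(5)) = φ(6) = 8, φ(ψ(6)) = φ(3) = 6, φ(ψ(7)) = φ(5) = 5, φ(ψ(8)) = φ(4) = 3.
Hence φψ = [7 1 2 4 8 6 5 3].

7 1 2 4 8 6 5 3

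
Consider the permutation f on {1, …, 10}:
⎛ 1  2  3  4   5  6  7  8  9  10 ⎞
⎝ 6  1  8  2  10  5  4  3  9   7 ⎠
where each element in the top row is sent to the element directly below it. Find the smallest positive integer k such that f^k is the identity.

14

Decomposing into disjoint cycles gives cycle lengths 7, 2, 1.
Since disjoint cycles commute, ord(f) = lcm(7, 2) = 14.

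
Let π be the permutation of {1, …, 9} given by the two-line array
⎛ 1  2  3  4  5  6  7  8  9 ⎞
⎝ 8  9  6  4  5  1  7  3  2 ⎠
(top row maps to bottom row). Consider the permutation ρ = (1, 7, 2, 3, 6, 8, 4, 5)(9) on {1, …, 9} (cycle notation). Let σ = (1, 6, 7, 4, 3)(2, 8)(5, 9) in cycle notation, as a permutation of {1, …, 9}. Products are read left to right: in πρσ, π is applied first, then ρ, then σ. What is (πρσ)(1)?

Apply the permutations in order: π(1) = 8, then ρ(8) = 4, then σ(4) = 3. So (πρσ)(1) = 3.

3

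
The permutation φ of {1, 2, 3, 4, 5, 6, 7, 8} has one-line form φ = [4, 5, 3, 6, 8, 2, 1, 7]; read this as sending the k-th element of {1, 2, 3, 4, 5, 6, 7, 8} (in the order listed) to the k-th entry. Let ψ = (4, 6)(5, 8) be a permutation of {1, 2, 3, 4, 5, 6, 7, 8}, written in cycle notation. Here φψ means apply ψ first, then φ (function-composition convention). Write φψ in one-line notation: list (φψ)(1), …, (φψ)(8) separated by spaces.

(φψ)(x) = φ(ψ(x)). Computing each image: φ(ψ(1)) = φ(1) = 4, φ(ψ(2)) = φ(2) = 5, φ(ψ(3)) = φ(3) = 3, φ(ψ(4)) = φ(6) = 2, φ(ψ(5)) = φ(8) = 7, φ(ψ(6)) = φ(4) = 6, φ(ψ(7)) = φ(7) = 1, φ(ψ(8)) = φ(5) = 8.
Hence φψ = [4 5 3 2 7 6 1 8].

4 5 3 2 7 6 1 8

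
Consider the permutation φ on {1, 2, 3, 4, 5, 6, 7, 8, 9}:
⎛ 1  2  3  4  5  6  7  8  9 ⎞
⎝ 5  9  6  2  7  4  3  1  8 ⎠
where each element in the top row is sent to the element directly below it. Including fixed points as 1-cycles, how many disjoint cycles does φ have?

The cycle decomposition is (1, 5, 7, 3, 6, 4, 2, 9, 8), which has 1 cycle (counting 1-cycles).

1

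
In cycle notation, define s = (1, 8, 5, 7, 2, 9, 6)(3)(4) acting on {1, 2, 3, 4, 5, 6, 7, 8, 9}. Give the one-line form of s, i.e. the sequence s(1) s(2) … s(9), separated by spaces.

Reading each image from the cycles: 1↦8, 2↦9, 3↦3, 4↦4, 5↦7, 6↦1, 7↦2, 8↦5, 9↦6.
Listing these in domain order gives 8 9 3 4 7 1 2 5 6.

8 9 3 4 7 1 2 5 6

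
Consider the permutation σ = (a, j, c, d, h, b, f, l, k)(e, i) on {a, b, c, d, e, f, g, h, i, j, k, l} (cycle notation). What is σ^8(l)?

l lies in the 9-cycle (a, j, c, d, h, b, f, l, k).
Advancing 8 steps from l: l → k → a → j → c → d → h → b → f.

f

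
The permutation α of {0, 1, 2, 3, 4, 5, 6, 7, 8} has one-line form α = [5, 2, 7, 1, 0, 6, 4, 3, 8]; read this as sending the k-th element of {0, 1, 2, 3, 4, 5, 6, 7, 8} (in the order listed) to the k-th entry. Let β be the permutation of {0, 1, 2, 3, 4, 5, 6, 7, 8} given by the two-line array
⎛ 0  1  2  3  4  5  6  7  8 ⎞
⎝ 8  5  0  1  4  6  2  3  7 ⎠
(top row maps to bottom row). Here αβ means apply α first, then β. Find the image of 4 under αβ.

First apply α: α(4) = 0, then β(0) = 8. Thus (αβ)(4) = 8.

8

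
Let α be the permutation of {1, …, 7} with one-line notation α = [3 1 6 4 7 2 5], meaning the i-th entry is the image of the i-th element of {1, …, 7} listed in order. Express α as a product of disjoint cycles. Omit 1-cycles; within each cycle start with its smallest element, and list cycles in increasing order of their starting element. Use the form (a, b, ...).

Iterating α from 1 gives 1 → 3 → 6 → 2 → 1; that is the 4-cycle (1, 3, 6, 2).
Repeating from the next unused element and collecting all non-trivial cycles gives (1, 3, 6, 2)(5, 7).

(1, 3, 6, 2)(5, 7)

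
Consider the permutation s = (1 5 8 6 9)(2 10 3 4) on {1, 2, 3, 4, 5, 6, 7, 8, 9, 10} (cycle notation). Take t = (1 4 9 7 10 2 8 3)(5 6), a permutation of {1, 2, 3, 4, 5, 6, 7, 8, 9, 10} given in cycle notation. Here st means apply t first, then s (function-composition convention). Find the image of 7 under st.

3

t(7) = 10, then s(10) = 3; composing gives (st)(7) = 3.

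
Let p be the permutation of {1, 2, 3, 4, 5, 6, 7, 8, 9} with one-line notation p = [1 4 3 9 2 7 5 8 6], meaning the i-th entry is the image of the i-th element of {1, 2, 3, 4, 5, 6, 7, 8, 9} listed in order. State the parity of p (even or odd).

odd

In disjoint-cycle form the cycle lengths are 6, 1, 1, 1.
A cycle of length ℓ contributes ℓ−1 transpositions, so p is a product of 5 transpositions — odd.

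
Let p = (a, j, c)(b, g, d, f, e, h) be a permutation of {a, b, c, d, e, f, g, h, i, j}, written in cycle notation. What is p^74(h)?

h lies in the 6-cycle (b, g, d, f, e, h).
Powers repeat with period 6 on this cycle, and 74 mod 6 = 2, so p^74(h) = p^2(h).
Advancing 2 steps from h: h → b → g.

g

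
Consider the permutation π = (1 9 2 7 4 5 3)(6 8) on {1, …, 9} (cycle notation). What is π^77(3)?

3 lies in the 7-cycle (1 9 2 7 4 5 3).
On a 7-cycle, π^7 is the identity, so π^77 = π^0 there (77 ≡ 0 mod 7).
So π^77(3) = 3.

3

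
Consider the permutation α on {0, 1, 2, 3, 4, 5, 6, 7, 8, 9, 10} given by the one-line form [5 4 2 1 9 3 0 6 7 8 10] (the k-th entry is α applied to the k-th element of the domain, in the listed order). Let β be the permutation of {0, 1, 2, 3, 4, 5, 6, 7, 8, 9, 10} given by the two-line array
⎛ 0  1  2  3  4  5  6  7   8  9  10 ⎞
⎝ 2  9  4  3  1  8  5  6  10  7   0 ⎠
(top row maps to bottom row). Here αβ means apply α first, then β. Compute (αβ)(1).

1

(αβ)(1) = β(α(1)). α(1) = 4, then β(4) = 1. So (αβ)(1) = 1.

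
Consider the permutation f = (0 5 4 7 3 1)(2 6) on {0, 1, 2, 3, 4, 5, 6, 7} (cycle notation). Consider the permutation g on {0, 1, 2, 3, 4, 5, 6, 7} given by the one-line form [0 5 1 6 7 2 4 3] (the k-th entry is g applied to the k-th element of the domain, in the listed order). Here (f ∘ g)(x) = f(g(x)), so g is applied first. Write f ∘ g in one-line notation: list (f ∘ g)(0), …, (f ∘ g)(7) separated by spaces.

5 4 0 2 3 6 7 1

(f ∘ g)(x) = f(g(x)). Computing each image: f(g(0)) = f(0) = 5, f(g(1)) = f(5) = 4, f(g(2)) = f(1) = 0, f(g(3)) = f(6) = 2, f(g(4)) = f(7) = 3, f(g(5)) = f(2) = 6, f(g(6)) = f(4) = 7, f(g(7)) = f(3) = 1.
Hence f ∘ g = [5 4 0 2 3 6 7 1].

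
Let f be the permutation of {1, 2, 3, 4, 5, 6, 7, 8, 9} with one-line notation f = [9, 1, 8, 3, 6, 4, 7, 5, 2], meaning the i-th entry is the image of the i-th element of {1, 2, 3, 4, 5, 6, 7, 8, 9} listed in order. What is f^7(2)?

Tracing 2 → 1 → … returns to 2 after 3 steps, so 2 lies in a 3-cycle (1 9 2).
Since the cycle has length 3, f^7 acts on it the same as f^1 (7 mod 3 = 1).
Advancing 1 step from 2: 2 → 1.

1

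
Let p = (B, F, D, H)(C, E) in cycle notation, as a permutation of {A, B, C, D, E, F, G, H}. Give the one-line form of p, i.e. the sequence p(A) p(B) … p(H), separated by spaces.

Image by image: A→A, B→F, C→E, D→H, E→C, F→D, G→G, H→B.
Listing these in domain order gives A F E H C D G B.

A F E H C D G B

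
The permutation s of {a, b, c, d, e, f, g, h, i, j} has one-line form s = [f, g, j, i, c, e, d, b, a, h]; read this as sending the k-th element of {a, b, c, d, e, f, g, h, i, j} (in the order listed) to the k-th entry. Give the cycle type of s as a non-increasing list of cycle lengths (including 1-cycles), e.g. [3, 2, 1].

The disjoint cycles are (a f e c j h b g d i), with lengths 10 in non-increasing order.

[10]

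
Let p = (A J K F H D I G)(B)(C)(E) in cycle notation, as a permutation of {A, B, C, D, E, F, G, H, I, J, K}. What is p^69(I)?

I lies in the 8-cycle (A J K F H D I G).
On an 8-cycle, p^8 is the identity, so p^69 = p^5 there (69 ≡ 5 mod 8).
Stepping 5 places around the cycle: I → G → A → J → K → F.

F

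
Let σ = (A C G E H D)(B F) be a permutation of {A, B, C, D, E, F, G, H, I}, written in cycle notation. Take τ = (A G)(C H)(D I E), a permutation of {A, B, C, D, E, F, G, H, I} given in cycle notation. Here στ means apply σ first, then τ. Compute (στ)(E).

C

σ(E) = H, then τ(H) = C; composing gives (στ)(E) = C.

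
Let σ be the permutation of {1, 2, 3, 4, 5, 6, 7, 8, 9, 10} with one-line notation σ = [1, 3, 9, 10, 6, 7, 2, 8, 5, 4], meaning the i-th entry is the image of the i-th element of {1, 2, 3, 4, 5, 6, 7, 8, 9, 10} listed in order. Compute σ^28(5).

Tracing 5 → 6 → … returns to 5 after 6 steps, so 5 lies in a 6-cycle (2, 3, 9, 5, 6, 7).
Since the cycle has length 6, σ^28 acts on it the same as σ^4 (28 mod 6 = 4).
Stepping 4 places around the cycle: 5 → 6 → 7 → 2 → 3.

3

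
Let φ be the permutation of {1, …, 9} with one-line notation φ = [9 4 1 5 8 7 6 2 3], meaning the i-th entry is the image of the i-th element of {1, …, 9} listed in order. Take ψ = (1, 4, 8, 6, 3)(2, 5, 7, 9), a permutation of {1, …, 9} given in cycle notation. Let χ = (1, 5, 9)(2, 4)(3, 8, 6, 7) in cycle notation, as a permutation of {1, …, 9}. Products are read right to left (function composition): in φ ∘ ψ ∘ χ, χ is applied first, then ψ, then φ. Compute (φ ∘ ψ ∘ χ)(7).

9

(φ ∘ ψ ∘ χ)(7) = φ(ψ(χ(7))). χ(7) = 3, then ψ(3) = 1, then φ(1) = 9, so the result is 9.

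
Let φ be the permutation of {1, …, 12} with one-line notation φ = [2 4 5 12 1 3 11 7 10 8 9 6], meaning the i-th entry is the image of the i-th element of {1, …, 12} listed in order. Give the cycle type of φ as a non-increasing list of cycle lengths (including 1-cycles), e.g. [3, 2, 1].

The disjoint cycles are (1 2 4 12 6 3 5)(7 11 9 10 8), with lengths 7, 5 in non-increasing order.

[7, 5]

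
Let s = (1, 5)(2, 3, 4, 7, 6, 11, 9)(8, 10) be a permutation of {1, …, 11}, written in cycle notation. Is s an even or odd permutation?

The cycle lengths are 7, 2, 2.
A cycle is odd iff its length is even; s has 2 even-length cycles, so sgn(s) = (−1)^2 and s is even.

even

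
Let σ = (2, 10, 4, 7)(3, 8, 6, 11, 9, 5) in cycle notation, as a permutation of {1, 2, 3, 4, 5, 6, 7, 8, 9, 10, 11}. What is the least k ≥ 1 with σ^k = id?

12

The cycle type of σ is (6, 4, 1).
The order of σ is the least common multiple of its cycle lengths: lcm(6, 4) = 12.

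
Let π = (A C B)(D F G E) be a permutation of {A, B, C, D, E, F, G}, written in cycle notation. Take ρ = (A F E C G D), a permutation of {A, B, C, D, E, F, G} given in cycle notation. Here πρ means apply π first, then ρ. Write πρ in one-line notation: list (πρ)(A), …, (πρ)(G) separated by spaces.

For each element, apply π then ρ: A → C → G; B → A → F; C → B → B; D → F → E; E → D → A; F → G → D; G → E → C.
Collecting the images, πρ = [G F B E A D C].

G F B E A D C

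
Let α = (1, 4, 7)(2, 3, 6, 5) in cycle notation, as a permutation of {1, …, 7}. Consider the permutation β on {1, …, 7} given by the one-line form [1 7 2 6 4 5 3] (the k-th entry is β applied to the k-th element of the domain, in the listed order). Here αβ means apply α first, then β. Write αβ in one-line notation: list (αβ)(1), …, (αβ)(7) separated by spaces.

6 2 5 3 7 4 1

(αβ)(x) = β(α(x)). Computing each image: β(α(1)) = β(4) = 6, β(α(2)) = β(3) = 2, β(α(3)) = β(6) = 5, β(α(4)) = β(7) = 3, β(α(5)) = β(2) = 7, β(α(6)) = β(5) = 4, β(α(7)) = β(1) = 1.
Hence αβ = [6 2 5 3 7 4 1].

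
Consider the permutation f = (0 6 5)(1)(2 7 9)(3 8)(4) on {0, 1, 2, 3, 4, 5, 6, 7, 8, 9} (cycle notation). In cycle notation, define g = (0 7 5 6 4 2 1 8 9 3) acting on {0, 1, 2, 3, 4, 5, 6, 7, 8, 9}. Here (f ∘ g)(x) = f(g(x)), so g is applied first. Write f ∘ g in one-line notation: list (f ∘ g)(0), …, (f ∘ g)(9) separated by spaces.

Chase each element through g then f: 0 → 7 → 9; 1 → 8 → 3; 2 → 1 → 1; 3 → 0 → 6; 4 → 2 → 7; 5 → 6 → 5; 6 → 4 → 4; 7 → 5 → 0; 8 → 9 → 2; 9 → 3 → 8.
So f ∘ g in one-line form is 9 3 1 6 7 5 4 0 2 8.

9 3 1 6 7 5 4 0 2 8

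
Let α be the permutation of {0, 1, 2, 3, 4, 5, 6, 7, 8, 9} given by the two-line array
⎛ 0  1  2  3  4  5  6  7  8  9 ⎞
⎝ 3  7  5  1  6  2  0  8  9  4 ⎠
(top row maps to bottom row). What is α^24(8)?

8

Tracing 8 → 9 → … returns to 8 after 8 steps, so 8 lies in an 8-cycle (0 3 1 7 8 9 4 6).
On an 8-cycle, α^8 is the identity, so α^24 = α^0 there (24 ≡ 0 mod 8).
So α^24(8) = 8.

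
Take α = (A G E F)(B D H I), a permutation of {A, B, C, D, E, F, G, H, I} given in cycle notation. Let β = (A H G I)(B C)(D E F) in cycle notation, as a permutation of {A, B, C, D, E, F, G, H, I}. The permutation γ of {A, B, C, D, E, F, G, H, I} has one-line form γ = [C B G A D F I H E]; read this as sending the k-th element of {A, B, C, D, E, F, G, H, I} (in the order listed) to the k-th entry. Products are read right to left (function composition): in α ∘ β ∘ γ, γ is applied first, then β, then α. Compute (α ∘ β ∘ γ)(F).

H

Apply the permutations in order: γ(F) = F, then β(F) = D, then α(D) = H. So (α ∘ β ∘ γ)(F) = H.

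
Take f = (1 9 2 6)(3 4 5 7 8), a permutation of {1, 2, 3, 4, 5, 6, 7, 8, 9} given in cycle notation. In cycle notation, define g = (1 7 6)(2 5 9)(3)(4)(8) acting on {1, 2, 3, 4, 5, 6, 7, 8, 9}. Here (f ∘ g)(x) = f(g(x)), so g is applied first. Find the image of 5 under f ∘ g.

2

g(5) = 9, then f(9) = 2; composing gives (f ∘ g)(5) = 2.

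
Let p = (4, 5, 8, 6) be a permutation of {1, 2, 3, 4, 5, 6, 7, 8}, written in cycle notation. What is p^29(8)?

8 lies in the 4-cycle (4, 5, 8, 6).
Powers repeat with period 4 on this cycle, and 29 mod 4 = 1, so p^29(8) = p^1(8).
Advancing 1 step from 8: 8 → 6.

6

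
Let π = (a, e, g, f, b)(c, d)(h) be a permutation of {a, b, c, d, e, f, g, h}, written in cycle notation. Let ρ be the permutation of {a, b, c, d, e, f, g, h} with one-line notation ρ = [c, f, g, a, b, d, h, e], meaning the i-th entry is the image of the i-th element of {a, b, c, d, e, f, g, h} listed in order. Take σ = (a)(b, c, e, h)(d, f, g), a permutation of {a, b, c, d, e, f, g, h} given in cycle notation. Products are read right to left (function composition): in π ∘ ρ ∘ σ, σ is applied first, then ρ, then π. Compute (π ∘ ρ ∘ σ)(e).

g

Apply the permutations in order: σ(e) = h, then ρ(h) = e, then π(e) = g. So (π ∘ ρ ∘ σ)(e) = g.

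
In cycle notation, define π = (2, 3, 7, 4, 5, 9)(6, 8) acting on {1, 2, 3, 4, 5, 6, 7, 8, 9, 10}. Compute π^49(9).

9 lies in the 6-cycle (2, 3, 7, 4, 5, 9).
On a 6-cycle, π^6 is the identity, so π^49 = π^1 there (49 ≡ 1 mod 6).
Stepping 1 place around the cycle: 9 → 2.

2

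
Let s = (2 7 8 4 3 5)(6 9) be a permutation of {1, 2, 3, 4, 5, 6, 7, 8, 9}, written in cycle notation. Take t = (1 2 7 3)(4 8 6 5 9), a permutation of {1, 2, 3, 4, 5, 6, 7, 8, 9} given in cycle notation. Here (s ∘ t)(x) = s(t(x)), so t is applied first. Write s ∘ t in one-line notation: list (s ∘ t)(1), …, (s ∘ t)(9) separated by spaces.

7 8 1 4 6 2 5 9 3

(s ∘ t)(x) = s(t(x)). Computing each image: s(t(1)) = s(2) = 7, s(t(2)) = s(7) = 8, s(t(3)) = s(1) = 1, s(t(4)) = s(8) = 4, s(t(5)) = s(9) = 6, s(t(6)) = s(5) = 2, s(t(7)) = s(3) = 5, s(t(8)) = s(6) = 9, s(t(9)) = s(4) = 3.
Hence s ∘ t = [7 8 1 4 6 2 5 9 3].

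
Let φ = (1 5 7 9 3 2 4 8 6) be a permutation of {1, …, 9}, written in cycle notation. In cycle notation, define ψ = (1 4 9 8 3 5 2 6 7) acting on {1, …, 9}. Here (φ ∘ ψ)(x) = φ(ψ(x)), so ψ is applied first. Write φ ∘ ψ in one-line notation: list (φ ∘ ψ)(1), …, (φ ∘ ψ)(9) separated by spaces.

8 1 7 3 4 9 5 2 6

Chase each element through ψ then φ: 1 → 4 → 8; 2 → 6 → 1; 3 → 5 → 7; 4 → 9 → 3; 5 → 2 → 4; 6 → 7 → 9; 7 → 1 → 5; 8 → 3 → 2; 9 → 8 → 6.
So φ ∘ ψ in one-line form is 8 1 7 3 4 9 5 2 6.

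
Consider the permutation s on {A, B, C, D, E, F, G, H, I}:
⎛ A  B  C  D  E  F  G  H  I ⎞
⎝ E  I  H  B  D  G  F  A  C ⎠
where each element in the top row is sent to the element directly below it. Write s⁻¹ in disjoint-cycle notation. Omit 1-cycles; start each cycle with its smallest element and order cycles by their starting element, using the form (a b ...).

The cycle decomposition of s is (A E D B I C H)(F G).
The inverse reverses every cycle; in canonical form, s⁻¹ = (A H C I B D E)(F G).

(A H C I B D E)(F G)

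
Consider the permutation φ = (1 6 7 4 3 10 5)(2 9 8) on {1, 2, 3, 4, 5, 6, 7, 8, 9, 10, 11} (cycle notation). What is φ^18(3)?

3 lies in the 7-cycle (1 6 7 4 3 10 5).
On a 7-cycle, φ^7 is the identity, so φ^18 = φ^4 there (18 ≡ 4 mod 7).
Advancing 4 steps from 3: 3 → 10 → 5 → 1 → 6.

6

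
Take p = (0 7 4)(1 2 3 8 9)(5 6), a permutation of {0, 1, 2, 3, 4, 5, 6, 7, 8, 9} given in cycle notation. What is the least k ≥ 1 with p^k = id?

The disjoint cycles have lengths 5, 3, 2.
The order is lcm(5, 3, 2) = 30.

30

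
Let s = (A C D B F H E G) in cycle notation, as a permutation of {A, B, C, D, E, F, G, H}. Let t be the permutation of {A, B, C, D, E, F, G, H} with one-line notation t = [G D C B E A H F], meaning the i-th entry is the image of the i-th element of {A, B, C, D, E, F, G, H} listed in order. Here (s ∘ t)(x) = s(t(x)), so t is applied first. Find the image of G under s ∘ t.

t(G) = H, then s(H) = E; composing gives (s ∘ t)(G) = E.

E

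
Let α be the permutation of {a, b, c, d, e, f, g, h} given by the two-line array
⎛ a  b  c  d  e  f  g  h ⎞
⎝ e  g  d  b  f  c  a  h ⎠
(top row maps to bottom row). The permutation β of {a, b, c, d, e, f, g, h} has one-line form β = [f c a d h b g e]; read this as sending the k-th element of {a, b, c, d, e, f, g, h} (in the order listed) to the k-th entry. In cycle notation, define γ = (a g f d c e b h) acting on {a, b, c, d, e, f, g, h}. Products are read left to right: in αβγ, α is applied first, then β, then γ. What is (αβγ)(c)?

c

(αβγ)(c) = γ(β(α(c))). α(c) = d, then β(d) = d, then γ(d) = c, so the result is c.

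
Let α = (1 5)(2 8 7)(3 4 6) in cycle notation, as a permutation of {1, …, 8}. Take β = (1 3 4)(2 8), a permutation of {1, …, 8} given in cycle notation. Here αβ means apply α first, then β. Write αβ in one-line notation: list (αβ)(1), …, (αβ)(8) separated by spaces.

5 2 1 6 3 4 8 7

For each element, apply α then β: 1 → 5 → 5; 2 → 8 → 2; 3 → 4 → 1; 4 → 6 → 6; 5 → 1 → 3; 6 → 3 → 4; 7 → 2 → 8; 8 → 7 → 7.
So αβ in one-line form is 5 2 1 6 3 4 8 7.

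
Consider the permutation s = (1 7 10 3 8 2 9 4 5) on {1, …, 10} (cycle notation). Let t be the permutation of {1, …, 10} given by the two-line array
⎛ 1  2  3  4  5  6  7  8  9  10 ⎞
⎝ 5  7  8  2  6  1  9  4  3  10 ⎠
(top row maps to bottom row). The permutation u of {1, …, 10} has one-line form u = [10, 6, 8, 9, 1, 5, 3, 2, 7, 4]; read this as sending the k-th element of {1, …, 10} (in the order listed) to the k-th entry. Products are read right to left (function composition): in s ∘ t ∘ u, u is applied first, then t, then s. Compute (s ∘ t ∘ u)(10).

Apply the permutations in order: u(10) = 4, then t(4) = 2, then s(2) = 9. So (s ∘ t ∘ u)(10) = 9.

9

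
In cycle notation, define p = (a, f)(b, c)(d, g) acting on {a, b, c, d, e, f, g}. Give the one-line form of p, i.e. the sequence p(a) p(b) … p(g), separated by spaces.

f c b g e a d

Reading each image from the cycles: a↦f, b↦c, c↦b, d↦g, e↦e, f↦a, g↦d.
Listing these in domain order gives f c b g e a d.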